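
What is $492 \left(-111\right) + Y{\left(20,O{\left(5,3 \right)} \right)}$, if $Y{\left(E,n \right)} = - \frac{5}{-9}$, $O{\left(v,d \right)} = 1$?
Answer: $- \frac{491503}{9} \approx -54611.0$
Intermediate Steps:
$Y{\left(E,n \right)} = \frac{5}{9}$ ($Y{\left(E,n \right)} = \left(-5\right) \left(- \frac{1}{9}\right) = \frac{5}{9}$)
$492 \left(-111\right) + Y{\left(20,O{\left(5,3 \right)} \right)} = 492 \left(-111\right) + \frac{5}{9} = -54612 + \frac{5}{9} = - \frac{491503}{9}$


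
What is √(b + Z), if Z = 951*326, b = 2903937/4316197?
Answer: 27*√7922715268456887/4316197 ≈ 556.80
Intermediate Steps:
b = 2903937/4316197 (b = 2903937*(1/4316197) = 2903937/4316197 ≈ 0.67280)
Z = 310026
√(b + Z) = √(2903937/4316197 + 310026) = √(1338136195059/4316197) = 27*√7922715268456887/4316197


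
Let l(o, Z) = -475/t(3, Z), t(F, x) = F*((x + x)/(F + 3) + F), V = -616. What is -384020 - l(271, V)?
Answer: -233100615/607 ≈ -3.8402e+5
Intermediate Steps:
t(F, x) = F*(F + 2*x/(3 + F)) (t(F, x) = F*((2*x)/(3 + F) + F) = F*(2*x/(3 + F) + F) = F*(F + 2*x/(3 + F)))
l(o, Z) = -475/(9 + Z) (l(o, Z) = -475*(3 + 3)/(3*(3**2 + 2*Z + 3*3)) = -475*2/(9 + 2*Z + 9) = -475*2/(18 + 2*Z) = -475/(9 + Z))
-384020 - l(271, V) = -384020 - (-475)/(9 - 616) = -384020 - (-475)/(-607) = -384020 - (-475)*(-1)/607 = -384020 - 1*475/607 = -384020 - 475/607 = -233100615/607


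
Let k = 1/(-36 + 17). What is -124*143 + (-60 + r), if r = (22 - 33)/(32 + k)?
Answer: -10799953/607 ≈ -17792.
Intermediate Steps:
k = -1/19 (k = 1/(-19) = -1/19 ≈ -0.052632)
r = -209/607 (r = (22 - 33)/(32 - 1/19) = -11/607/19 = -11*19/607 = -209/607 ≈ -0.34432)
-124*143 + (-60 + r) = -124*143 + (-60 - 209/607) = -17732 - 36629/607 = -10799953/607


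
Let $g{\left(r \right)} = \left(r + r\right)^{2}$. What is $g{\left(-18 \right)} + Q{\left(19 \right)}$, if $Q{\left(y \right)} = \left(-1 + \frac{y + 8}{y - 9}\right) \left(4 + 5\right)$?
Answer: $\frac{13113}{10} \approx 1311.3$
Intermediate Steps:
$Q{\left(y \right)} = -9 + \frac{9 \left(8 + y\right)}{-9 + y}$ ($Q{\left(y \right)} = \left(-1 + \frac{8 + y}{-9 + y}\right) 9 = -9 + \frac{9 \left(8 + y\right)}{-9 + y}$)
$g{\left(r \right)} = 4 r^{2}$ ($g{\left(r \right)} = \left(2 r\right)^{2} = 4 r^{2}$)
$g{\left(-18 \right)} + Q{\left(19 \right)} = 4 \left(-18\right)^{2} + \frac{153}{-9 + 19} = 4 \cdot 324 + \frac{153}{10} = 1296 + 153 \cdot \frac{1}{10} = 1296 + \frac{153}{10} = \frac{13113}{10}$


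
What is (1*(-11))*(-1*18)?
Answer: 198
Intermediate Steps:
(1*(-11))*(-1*18) = -11*(-18) = 198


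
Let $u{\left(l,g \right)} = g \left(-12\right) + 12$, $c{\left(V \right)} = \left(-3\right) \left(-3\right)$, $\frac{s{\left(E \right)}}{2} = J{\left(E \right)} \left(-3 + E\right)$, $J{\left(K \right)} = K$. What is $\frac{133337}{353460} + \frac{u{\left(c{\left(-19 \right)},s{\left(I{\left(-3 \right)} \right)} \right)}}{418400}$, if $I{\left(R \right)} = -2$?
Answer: $\frac{696345149}{1848595800} \approx 0.37669$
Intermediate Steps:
$s{\left(E \right)} = 2 E \left(-3 + E\right)$
$c{\left(V \right)} = 9$
$u{\left(l,g \right)} = 12 - 12 g$ ($u{\left(l,g \right)} = - 12 g + 12 = 12 - 12 g$)
$\frac{133337}{353460} + \frac{u{\left(c{\left(-19 \right)},s{\left(I{\left(-3 \right)} \right)} \right)}}{418400} = \frac{133337}{353460} + \frac{12 - 12 \cdot 2 \left(-2\right) \left(-3 - 2\right)}{418400} = 133337 \cdot \frac{1}{353460} + \left(12 - 12 \cdot 2 \left(-2\right) \left(-5\right)\right) \frac{1}{418400} = \frac{133337}{353460} + \left(12 - 240\right) \frac{1}{418400} = \frac{133337}{353460} - \frac{57}{104600} = \frac{696345149}{1848595800}$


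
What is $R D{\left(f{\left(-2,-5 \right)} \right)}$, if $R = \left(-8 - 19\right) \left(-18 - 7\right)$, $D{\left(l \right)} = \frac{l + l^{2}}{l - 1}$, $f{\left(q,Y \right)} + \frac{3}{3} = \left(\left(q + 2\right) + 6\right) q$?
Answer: $- \frac{52650}{7} \approx -7521.4$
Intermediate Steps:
$f{\left(q,Y \right)} = -1 + q \left(8 + q\right)$ ($f{\left(q,Y \right)} = -1 + \left(\left(q + 2\right) + 6\right) q = -1 + \left(\left(2 + q\right) + 6\right) q = -1 + \left(8 + q\right) q = -1 + q \left(8 + q\right)$)
$D{\left(l \right)} = \frac{l + l^{2}}{-1 + l}$
$R = 675$ ($R = \left(-27\right) \left(-25\right) = 675$)
$R D{\left(f{\left(-2,-5 \right)} \right)} = 675 \frac{\left(-1 + \left(-2\right)^{2} + 8 \left(-2\right)\right) \left(1 + \left(-1 + \left(-2\right)^{2} + 8 \left(-2\right)\right)\right)}{-1 + \left(-1 + \left(-2\right)^{2} + 8 \left(-2\right)\right)} = 675 \frac{\left(-1 + 4 - 16\right) \left(1 - 13\right)}{-1 - 13} = 675 \left(- \frac{13 \left(1 - 13\right)}{-1 - 13}\right) = 675 \left(\left(-13\right) \frac{1}{-14} \left(-12\right)\right) = 675 \left(\left(-13\right) \left(- \frac{1}{14}\right) \left(-12\right)\right) = 675 \left(- \frac{78}{7}\right) = - \frac{52650}{7}$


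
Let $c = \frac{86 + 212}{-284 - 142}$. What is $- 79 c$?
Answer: $\frac{11771}{213} \approx 55.263$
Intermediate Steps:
$c = - \frac{149}{213}$ ($c = \frac{298}{-426} = 298 \left(- \frac{1}{426}\right) = - \frac{149}{213} \approx -0.69953$)
$- 79 c = \left(-79\right) \left(- \frac{149}{213}\right) = \frac{11771}{213}$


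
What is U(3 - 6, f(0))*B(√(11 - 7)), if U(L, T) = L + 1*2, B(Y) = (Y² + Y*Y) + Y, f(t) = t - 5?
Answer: -10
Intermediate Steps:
f(t) = -5 + t
B(Y) = Y + 2*Y² (B(Y) = (Y² + Y²) + Y = 2*Y² + Y = Y + 2*Y²)
U(L, T) = 2 + L (U(L, T) = L + 2 = 2 + L)
U(3 - 6, f(0))*B(√(11 - 7)) = (2 + (3 - 6))*(√(11 - 7)*(1 + 2*√(11 - 7))) = (2 - 3)*(√4*(1 + 2*√4)) = -2*(1 + 2*2) = -2*(1 + 4) = -2*5 = -1*10 = -10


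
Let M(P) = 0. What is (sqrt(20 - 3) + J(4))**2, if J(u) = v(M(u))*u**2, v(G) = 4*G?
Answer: 17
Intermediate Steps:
J(u) = 0 (J(u) = (4*0)*u**2 = 0*u**2 = 0)
(sqrt(20 - 3) + J(4))**2 = (sqrt(20 - 3) + 0)**2 = (sqrt(17) + 0)**2 = (sqrt(17))**2 = 17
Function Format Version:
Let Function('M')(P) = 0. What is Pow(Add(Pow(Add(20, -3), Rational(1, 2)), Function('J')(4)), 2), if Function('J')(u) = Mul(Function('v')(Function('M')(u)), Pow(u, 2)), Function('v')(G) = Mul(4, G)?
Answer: 17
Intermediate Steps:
Function('J')(u) = 0 (Function('J')(u) = Mul(Mul(4, 0), Pow(u, 2)) = Mul(0, Pow(u, 2)) = 0)
Pow(Add(Pow(Add(20, -3), Rational(1, 2)), Function('J')(4)), 2) = Pow(Add(Pow(Add(20, -3), Rational(1, 2)), 0), 2) = Pow(Add(Pow(17, Rational(1, 2)), 0), 2) = Pow(Pow(17, Rational(1, 2)), 2) = 17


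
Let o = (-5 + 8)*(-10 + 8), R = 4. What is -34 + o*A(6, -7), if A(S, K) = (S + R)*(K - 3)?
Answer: 566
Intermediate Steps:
A(S, K) = (-3 + K)*(4 + S) (A(S, K) = (S + 4)*(K - 3) = (4 + S)*(-3 + K) = (-3 + K)*(4 + S))
o = -6 (o = 3*(-2) = -6)
-34 + o*A(6, -7) = -34 - 6*(-12 - 3*6 + 4*(-7) - 7*6) = -34 - 6*(-12 - 18 - 28 - 42) = -34 - 6*(-100) = -34 + 600 = 566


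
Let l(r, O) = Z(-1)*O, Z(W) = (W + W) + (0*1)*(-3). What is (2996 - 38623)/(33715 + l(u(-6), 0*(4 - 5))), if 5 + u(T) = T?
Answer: -35627/33715 ≈ -1.0567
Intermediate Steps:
u(T) = -5 + T
Z(W) = 2*W (Z(W) = 2*W + 0*(-3) = 2*W + 0 = 2*W)
l(r, O) = -2*O (l(r, O) = (2*(-1))*O = -2*O)
(2996 - 38623)/(33715 + l(u(-6), 0*(4 - 5))) = (2996 - 38623)/(33715 - 0*(4 - 5)) = -35627/(33715 - 0*(-1)) = -35627/(33715 - 2*0) = -35627/(33715 + 0) = -35627/33715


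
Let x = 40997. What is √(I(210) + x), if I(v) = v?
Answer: √41207 ≈ 203.00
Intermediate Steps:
√(I(210) + x) = √(210 + 40997) = √41207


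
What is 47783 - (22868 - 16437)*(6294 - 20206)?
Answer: 89515855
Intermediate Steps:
47783 - (22868 - 16437)*(6294 - 20206) = 47783 - 6431*(-13912) = 47783 - 1*(-89468072) = 47783 + 89468072 = 89515855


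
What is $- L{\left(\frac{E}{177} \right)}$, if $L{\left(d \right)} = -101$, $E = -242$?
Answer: $101$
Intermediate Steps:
$- L{\left(\frac{E}{177} \right)} = \left(-1\right) \left(-101\right) = 101$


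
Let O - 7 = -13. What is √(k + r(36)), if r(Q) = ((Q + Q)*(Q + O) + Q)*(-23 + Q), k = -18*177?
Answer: 3*√2818 ≈ 159.25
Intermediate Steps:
k = -3186
O = -6 (O = 7 - 13 = -6)
r(Q) = (-23 + Q)*(Q + 2*Q*(-6 + Q)) (r(Q) = ((Q + Q)*(Q - 6) + Q)*(-23 + Q) = ((2*Q)*(-6 + Q) + Q)*(-23 + Q) = (2*Q*(-6 + Q) + Q)*(-23 + Q) = (Q + 2*Q*(-6 + Q))*(-23 + Q) = (-23 + Q)*(Q + 2*Q*(-6 + Q)))
√(k + r(36)) = √(-3186 + 36*(253 - 57*36 + 2*36²)) = √(-3186 + 36*(253 - 2052 + 2*1296)) = √(-3186 + 36*(253 - 2052 + 2592)) = √(-3186 + 36*793) = √(-3186 + 28548) = √25362 = 3*√2818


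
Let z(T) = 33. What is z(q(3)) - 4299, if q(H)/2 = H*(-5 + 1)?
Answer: -4266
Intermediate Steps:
q(H) = -8*H (q(H) = 2*(H*(-5 + 1)) = 2*(H*(-4)) = 2*(-4*H) = -8*H)
z(q(3)) - 4299 = 33 - 4299 = -4266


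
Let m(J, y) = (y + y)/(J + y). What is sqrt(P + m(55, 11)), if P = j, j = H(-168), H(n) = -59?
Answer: 4*I*sqrt(33)/3 ≈ 7.6594*I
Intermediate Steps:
j = -59
P = -59
m(J, y) = 2*y/(J + y) (m(J, y) = (2*y)/(J + y) = 2*y/(J + y))
sqrt(P + m(55, 11)) = sqrt(-59 + 2*11/(55 + 11)) = sqrt(-59 + 2*11/66) = sqrt(-59 + 2*11*(1/66)) = sqrt(-59 + 1/3) = sqrt(-176/3) = 4*I*sqrt(33)/3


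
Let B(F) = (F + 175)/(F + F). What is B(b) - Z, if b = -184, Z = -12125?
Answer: 4462009/368 ≈ 12125.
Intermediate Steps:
B(F) = (175 + F)/(2*F) (B(F) = (175 + F)/((2*F)) = (175 + F)*(1/(2*F)) = (175 + F)/(2*F))
B(b) - Z = (½)*(175 - 184)/(-184) - 1*(-12125) = (½)*(-1/184)*(-9) + 12125 = 9/368 + 12125 = 4462009/368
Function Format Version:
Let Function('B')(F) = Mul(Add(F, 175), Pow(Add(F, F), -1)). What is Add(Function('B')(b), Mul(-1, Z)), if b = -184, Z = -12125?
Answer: Rational(4462009, 368) ≈ 12125.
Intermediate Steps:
Function('B')(F) = Mul(Rational(1, 2), Pow(F, -1), Add(175, F)) (Function('B')(F) = Mul(Add(175, F), Pow(Mul(2, F), -1)) = Mul(Add(175, F), Mul(Rational(1, 2), Pow(F, -1))) = Mul(Rational(1, 2), Pow(F, -1), Add(175, F)))
Add(Function('B')(b), Mul(-1, Z)) = Add(Mul(Rational(1, 2), Pow(-184, -1), Add(175, -184)), Mul(-1, -12125)) = Add(Mul(Rational(1, 2), Rational(-1, 184), -9), 12125) = Add(Rational(9, 368), 12125) = Rational(4462009, 368)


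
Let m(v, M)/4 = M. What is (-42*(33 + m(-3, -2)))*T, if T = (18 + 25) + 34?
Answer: -80850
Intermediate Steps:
m(v, M) = 4*M
T = 77 (T = 43 + 34 = 77)
(-42*(33 + m(-3, -2)))*T = -42*(33 + 4*(-2))*77 = -42*(33 - 8)*77 = -42*25*77 = -1050*77 = -80850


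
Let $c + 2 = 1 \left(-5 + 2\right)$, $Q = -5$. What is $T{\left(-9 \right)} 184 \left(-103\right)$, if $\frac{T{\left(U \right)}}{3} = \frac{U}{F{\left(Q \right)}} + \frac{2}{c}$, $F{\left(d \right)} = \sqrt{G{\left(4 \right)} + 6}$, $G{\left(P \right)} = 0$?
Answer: $\frac{113712}{5} + 85284 \sqrt{6} \approx 2.3164 \cdot 10^{5}$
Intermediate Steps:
$F{\left(d \right)} = \sqrt{6}$ ($F{\left(d \right)} = \sqrt{0 + 6} = \sqrt{6}$)
$c = -5$ ($c = -2 + 1 \left(-5 + 2\right) = -2 + 1 \left(-3\right) = -2 - 3 = -5$)
$T{\left(U \right)} = - \frac{6}{5} + \frac{U \sqrt{6}}{2}$ ($T{\left(U \right)} = 3 \left(\frac{U}{\sqrt{6}} + \frac{2}{-5}\right) = 3 \left(U \frac{\sqrt{6}}{6} + 2 \left(- \frac{1}{5}\right)\right) = 3 \left(\frac{U \sqrt{6}}{6} - \frac{2}{5}\right) = 3 \left(- \frac{2}{5} + \frac{U \sqrt{6}}{6}\right) = - \frac{6}{5} + \frac{U \sqrt{6}}{2}$)
$T{\left(-9 \right)} 184 \left(-103\right) = \left(- \frac{6}{5} + \frac{1}{2} \left(-9\right) \sqrt{6}\right) 184 \left(-103\right) = \left(- \frac{6}{5} - \frac{9 \sqrt{6}}{2}\right) 184 \left(-103\right) = \left(- \frac{1104}{5} - 828 \sqrt{6}\right) \left(-103\right) = \frac{113712}{5} + 85284 \sqrt{6}$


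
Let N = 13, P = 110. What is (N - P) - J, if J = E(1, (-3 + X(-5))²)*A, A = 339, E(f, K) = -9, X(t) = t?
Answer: 2954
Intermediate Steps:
J = -3051 (J = -9*339 = -3051)
(N - P) - J = (13 - 1*110) - 1*(-3051) = (13 - 110) + 3051 = -97 + 3051 = 2954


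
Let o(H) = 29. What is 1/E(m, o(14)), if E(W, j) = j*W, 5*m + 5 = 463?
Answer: 5/13282 ≈ 0.00037645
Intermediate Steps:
m = 458/5 (m = -1 + (⅕)*463 = -1 + 463/5 = 458/5 ≈ 91.600)
E(W, j) = W*j
1/E(m, o(14)) = 1/((458/5)*29) = 1/(13282/5) = 5/13282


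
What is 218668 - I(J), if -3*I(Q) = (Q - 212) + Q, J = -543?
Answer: 654706/3 ≈ 2.1824e+5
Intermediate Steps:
I(Q) = 212/3 - 2*Q/3 (I(Q) = -((Q - 212) + Q)/3 = -((-212 + Q) + Q)/3 = -(-212 + 2*Q)/3 = 212/3 - 2*Q/3)
218668 - I(J) = 218668 - (212/3 - ⅔*(-543)) = 218668 - (212/3 + 362) = 218668 - 1*1298/3 = 218668 - 1298/3 = 654706/3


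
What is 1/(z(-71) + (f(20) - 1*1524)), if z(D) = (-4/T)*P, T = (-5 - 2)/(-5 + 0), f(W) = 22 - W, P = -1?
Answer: -7/10634 ≈ -0.00065827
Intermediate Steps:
T = 7/5 (T = -7/(-5) = -7*(-1/5) = 7/5 ≈ 1.4000)
z(D) = 20/7 (z(D) = -4/7/5*(-1) = -4*5/7*(-1) = -20/7*(-1) = 20/7)
1/(z(-71) + (f(20) - 1*1524)) = 1/(20/7 + ((22 - 1*20) - 1*1524)) = 1/(20/7 + ((22 - 20) - 1524)) = 1/(20/7 + (2 - 1524)) = 1/(20/7 - 1522) = 1/(-10634/7) = -7/10634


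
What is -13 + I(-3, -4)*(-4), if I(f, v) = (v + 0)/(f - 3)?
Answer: -47/3 ≈ -15.667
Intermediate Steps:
I(f, v) = v/(-3 + f)
-13 + I(-3, -4)*(-4) = -13 - 4/(-3 - 3)*(-4) = -13 - 4/(-6)*(-4) = -13 - 4*(-⅙)*(-4) = -13 + (⅔)*(-4) = -13 - 8/3 = -47/3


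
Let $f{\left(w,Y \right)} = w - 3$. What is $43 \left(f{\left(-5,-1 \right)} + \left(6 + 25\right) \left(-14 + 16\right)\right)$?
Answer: $2322$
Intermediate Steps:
$f{\left(w,Y \right)} = -3 + w$
$43 \left(f{\left(-5,-1 \right)} + \left(6 + 25\right) \left(-14 + 16\right)\right) = 43 \left(\left(-3 - 5\right) + \left(6 + 25\right) \left(-14 + 16\right)\right) = 43 \left(-8 + 31 \cdot 2\right) = 43 \left(-8 + 62\right) = 43 \cdot 54 = 2322$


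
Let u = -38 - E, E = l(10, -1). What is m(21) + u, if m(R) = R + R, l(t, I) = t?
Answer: -6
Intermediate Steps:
E = 10
u = -48 (u = -38 - 1*10 = -38 - 10 = -48)
m(R) = 2*R
m(21) + u = 2*21 - 48 = 42 - 48 = -6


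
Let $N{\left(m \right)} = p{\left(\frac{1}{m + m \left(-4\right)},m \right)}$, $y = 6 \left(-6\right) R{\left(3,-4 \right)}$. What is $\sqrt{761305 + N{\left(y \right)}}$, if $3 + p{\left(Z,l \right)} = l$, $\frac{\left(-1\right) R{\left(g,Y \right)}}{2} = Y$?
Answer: $\sqrt{761014} \approx 872.36$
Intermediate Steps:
$R{\left(g,Y \right)} = - 2 Y$
$p{\left(Z,l \right)} = -3 + l$
$y = -288$ ($y = 6 \left(-6\right) \left(\left(-2\right) \left(-4\right)\right) = \left(-36\right) 8 = -288$)
$N{\left(m \right)} = -3 + m$
$\sqrt{761305 + N{\left(y \right)}} = \sqrt{761305 - 291} = \sqrt{761014}$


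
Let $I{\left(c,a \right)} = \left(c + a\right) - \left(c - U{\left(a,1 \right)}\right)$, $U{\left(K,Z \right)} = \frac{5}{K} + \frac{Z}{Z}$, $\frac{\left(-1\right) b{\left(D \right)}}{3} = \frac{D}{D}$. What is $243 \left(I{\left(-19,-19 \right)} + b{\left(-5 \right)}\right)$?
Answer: $- \frac{98172}{19} \approx -5166.9$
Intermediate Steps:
$b{\left(D \right)} = -3$ ($b{\left(D \right)} = - 3 \frac{D}{D} = \left(-3\right) 1 = -3$)
$U{\left(K,Z \right)} = 1 + \frac{5}{K}$ ($U{\left(K,Z \right)} = \frac{5}{K} + 1 = 1 + \frac{5}{K}$)
$I{\left(c,a \right)} = a + \frac{5 + a}{a}$ ($I{\left(c,a \right)} = \left(c + a\right) - \left(c - \frac{5 + a}{a}\right) = \left(a + c\right) - \left(c - \frac{5 + a}{a}\right) = a + \frac{5 + a}{a}$)
$243 \left(I{\left(-19,-19 \right)} + b{\left(-5 \right)}\right) = 243 \left(\left(1 - 19 + \frac{5}{-19}\right) - 3\right) = 243 \left(\left(1 - 19 + 5 \left(- \frac{1}{19}\right)\right) - 3\right) = 243 \left(\left(1 - 19 - \frac{5}{19}\right) - 3\right) = 243 \left(- \frac{347}{19} - 3\right) = 243 \left(- \frac{404}{19}\right) = - \frac{98172}{19}$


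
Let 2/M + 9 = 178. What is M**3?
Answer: 8/4826809 ≈ 1.6574e-6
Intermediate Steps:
M = 2/169 (M = 2/(-9 + 178) = 2/169 ≈ 0.011834)
M**3 = (2/169)**3 = 8/4826809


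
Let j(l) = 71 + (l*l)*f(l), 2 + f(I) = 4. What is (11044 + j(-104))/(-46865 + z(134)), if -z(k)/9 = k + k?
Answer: -32747/49277 ≈ -0.66455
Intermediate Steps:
f(I) = 2 (f(I) = -2 + 4 = 2)
z(k) = -18*k (z(k) = -9*(k + k) = -18*k)
j(l) = 71 + 2*l² (j(l) = 71 + (l*l)*2 = 71 + l²*2 = 71 + 2*l²)
(11044 + j(-104))/(-46865 + z(134)) = (11044 + (71 + 2*(-104)²))/(-46865 - 18*134) = (11044 + (71 + 2*10816))/(-46865 - 2412) = (11044 + (71 + 21632))/(-49277) = (11044 + 21703)*(-1/49277) = 32747*(-1/49277) = -32747/49277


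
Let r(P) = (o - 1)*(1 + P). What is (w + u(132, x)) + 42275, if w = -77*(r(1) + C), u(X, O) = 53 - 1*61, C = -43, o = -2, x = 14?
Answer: 46040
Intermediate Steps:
r(P) = -3 - 3*P (r(P) = (-2 - 1)*(1 + P) = -3*(1 + P) = -3 - 3*P)
u(X, O) = -8 (u(X, O) = 53 - 61 = -8)
w = 3773 (w = -77*((-3 - 3*1) - 43) = -77*((-3 - 3) - 43) = -77*(-6 - 43) = -77*(-49) = 3773)
(w + u(132, x)) + 42275 = (3773 - 8) + 42275 = 3765 + 42275 = 46040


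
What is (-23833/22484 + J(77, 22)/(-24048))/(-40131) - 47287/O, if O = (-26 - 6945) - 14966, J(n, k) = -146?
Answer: 128259513419712793/59500384184529288 ≈ 2.1556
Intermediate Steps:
O = -21937 (O = -6971 - 14966 = -21937)
(-23833/22484 + J(77, 22)/(-24048))/(-40131) - 47287/O = (-23833/22484 - 146/(-24048))/(-40131) - 47287/(-21937) = (-23833*1/22484 - 146*(-1/24048))*(-1/40131) - 47287*(-1/21937) = (-23833/22484 + 73/12024)*(-1/40131) + 47287/21937 = -71231665/67586904*(-1/40131) + 47287/21937 = 71231665/2712330044424 + 47287/21937 = 128259513419712793/59500384184529288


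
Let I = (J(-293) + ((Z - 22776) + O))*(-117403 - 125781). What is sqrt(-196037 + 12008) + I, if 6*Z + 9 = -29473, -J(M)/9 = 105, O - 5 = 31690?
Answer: -2232672304/3 + I*sqrt(184029) ≈ -7.4422e+8 + 428.99*I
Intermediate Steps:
O = 31695 (O = 5 + 31690 = 31695)
J(M) = -945 (J(M) = -9*105 = -945)
Z = -14741/3 (Z = -3/2 + (1/6)*(-29473) = -3/2 - 29473/6 = -14741/3 ≈ -4913.7)
I = -2232672304/3 (I = (-945 + ((-14741/3 - 22776) + 31695))*(-117403 - 125781) = (-945 + (-83069/3 + 31695))*(-243184) = (-945 + 12016/3)*(-243184) = (9181/3)*(-243184) = -2232672304/3 ≈ -7.4422e+8)
sqrt(-196037 + 12008) + I = sqrt(-196037 + 12008) - 2232672304/3 = sqrt(-184029) - 2232672304/3 = I*sqrt(184029) - 2232672304/3 = -2232672304/3 + I*sqrt(184029)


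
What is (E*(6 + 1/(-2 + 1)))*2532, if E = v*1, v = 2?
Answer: 25320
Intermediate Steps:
E = 2 (E = 2*1 = 2)
(E*(6 + 1/(-2 + 1)))*2532 = (2*(6 + 1/(-2 + 1)))*2532 = (2*(6 + 1/(-1)))*2532 = (2*(6 - 1))*2532 = (2*5)*2532 = 10*2532 = 25320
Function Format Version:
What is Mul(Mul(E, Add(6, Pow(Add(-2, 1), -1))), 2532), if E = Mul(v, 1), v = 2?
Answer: 25320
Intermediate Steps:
E = 2 (E = Mul(2, 1) = 2)
Mul(Mul(E, Add(6, Pow(Add(-2, 1), -1))), 2532) = Mul(Mul(2, Add(6, Pow(Add(-2, 1), -1))), 2532) = Mul(Mul(2, Add(6, Pow(-1, -1))), 2532) = Mul(Mul(2, Add(6, -1)), 2532) = Mul(Mul(2, 5), 2532) = Mul(10, 2532) = 25320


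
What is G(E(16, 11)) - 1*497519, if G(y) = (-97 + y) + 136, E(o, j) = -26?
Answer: -497506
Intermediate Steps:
G(y) = 39 + y
G(E(16, 11)) - 1*497519 = (39 - 26) - 1*497519 = 13 - 497519 = -497506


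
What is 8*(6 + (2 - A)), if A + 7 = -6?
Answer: 168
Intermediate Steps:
A = -13 (A = -7 - 6 = -13)
8*(6 + (2 - A)) = 8*(6 + (2 - 1*(-13))) = 8*(6 + (2 + 13)) = 8*(6 + 15) = 8*21 = 168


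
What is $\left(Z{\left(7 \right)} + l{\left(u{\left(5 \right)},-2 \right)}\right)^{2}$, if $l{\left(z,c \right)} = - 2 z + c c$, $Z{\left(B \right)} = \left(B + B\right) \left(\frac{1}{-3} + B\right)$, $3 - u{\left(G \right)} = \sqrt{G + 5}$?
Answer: $\frac{75436}{9} + \frac{1096 \sqrt{10}}{3} \approx 9537.1$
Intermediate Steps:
$u{\left(G \right)} = 3 - \sqrt{5 + G}$ ($u{\left(G \right)} = 3 - \sqrt{G + 5} = 3 - \sqrt{5 + G}$)
$Z{\left(B \right)} = 2 B \left(- \frac{1}{3} + B\right)$
$l{\left(z,c \right)} = c^{2} - 2 z$ ($l{\left(z,c \right)} = - 2 z + c^{2} = c^{2} - 2 z$)
$\left(Z{\left(7 \right)} + l{\left(u{\left(5 \right)},-2 \right)}\right)^{2} = \left(\frac{2}{3} \cdot 7 \left(-1 + 3 \cdot 7\right) + \left(\left(-2\right)^{2} - 2 \left(3 - \sqrt{5 + 5}\right)\right)\right)^{2} = \left(\frac{2}{3} \cdot 7 \left(-1 + 21\right) + \left(4 - 2 \left(3 - \sqrt{10}\right)\right)\right)^{2} = \left(\frac{2}{3} \cdot 7 \cdot 20 + \left(4 - \left(6 - 2 \sqrt{10}\right)\right)\right)^{2} = \left(\frac{280}{3} - \left(2 - 2 \sqrt{10}\right)\right)^{2} = \left(\frac{274}{3} + 2 \sqrt{10}\right)^{2}$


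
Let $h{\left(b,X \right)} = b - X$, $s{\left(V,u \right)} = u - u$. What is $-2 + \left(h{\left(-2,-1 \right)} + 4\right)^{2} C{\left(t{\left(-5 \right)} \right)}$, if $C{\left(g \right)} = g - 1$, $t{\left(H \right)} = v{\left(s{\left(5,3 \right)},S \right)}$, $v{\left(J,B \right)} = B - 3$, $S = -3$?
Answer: $-65$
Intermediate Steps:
$s{\left(V,u \right)} = 0$
$v{\left(J,B \right)} = -3 + B$
$t{\left(H \right)} = -6$ ($t{\left(H \right)} = -3 - 3 = -6$)
$C{\left(g \right)} = -1 + g$
$-2 + \left(h{\left(-2,-1 \right)} + 4\right)^{2} C{\left(t{\left(-5 \right)} \right)} = -2 + \left(\left(-2 - -1\right) + 4\right)^{2} \left(-1 - 6\right) = -2 + \left(\left(-2 + 1\right) + 4\right)^{2} \left(-7\right) = -2 + \left(-1 + 4\right)^{2} \left(-7\right) = -2 + 3^{2} \left(-7\right) = -2 + 9 \left(-7\right) = -2 - 63 = -65$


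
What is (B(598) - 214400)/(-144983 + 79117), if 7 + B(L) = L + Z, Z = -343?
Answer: 107076/32933 ≈ 3.2513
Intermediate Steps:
B(L) = -350 + L (B(L) = -7 + (L - 343) = -7 + (-343 + L) = -350 + L)
(B(598) - 214400)/(-144983 + 79117) = ((-350 + 598) - 214400)/(-144983 + 79117) = (248 - 214400)/(-65866) = -214152*(-1/65866) = 107076/32933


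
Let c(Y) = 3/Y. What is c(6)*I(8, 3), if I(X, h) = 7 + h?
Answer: 5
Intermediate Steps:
c(6)*I(8, 3) = (3/6)*(7 + 3) = (3*(⅙))*10 = (½)*10 = 5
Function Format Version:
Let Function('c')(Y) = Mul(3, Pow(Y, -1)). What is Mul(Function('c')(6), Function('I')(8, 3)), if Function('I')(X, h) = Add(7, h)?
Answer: 5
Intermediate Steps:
Mul(Function('c')(6), Function('I')(8, 3)) = Mul(Mul(3, Pow(6, -1)), Add(7, 3)) = Mul(Mul(3, Rational(1, 6)), 10) = Mul(Rational(1, 2), 10) = 5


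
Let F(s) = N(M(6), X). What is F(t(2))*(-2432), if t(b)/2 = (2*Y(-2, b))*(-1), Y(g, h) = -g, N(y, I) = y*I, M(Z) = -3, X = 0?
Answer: 0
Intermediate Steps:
N(y, I) = I*y
t(b) = -8 (t(b) = 2*((2*(-1*(-2)))*(-1)) = 2*((2*2)*(-1)) = 2*(4*(-1)) = 2*(-4) = -8)
F(s) = 0 (F(s) = 0*(-3) = 0)
F(t(2))*(-2432) = 0*(-2432) = 0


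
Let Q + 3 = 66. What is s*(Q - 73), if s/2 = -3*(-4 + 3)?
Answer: -60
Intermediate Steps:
Q = 63 (Q = -3 + 66 = 63)
s = 6 (s = 2*(-3*(-4 + 3)) = 2*(-3*(-1)) = 2*3 = 6)
s*(Q - 73) = 6*(63 - 73) = 6*(-10) = -60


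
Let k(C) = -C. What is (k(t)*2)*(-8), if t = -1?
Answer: -16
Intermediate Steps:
(k(t)*2)*(-8) = (-1*(-1)*2)*(-8) = (1*2)*(-8) = 2*(-8) = -16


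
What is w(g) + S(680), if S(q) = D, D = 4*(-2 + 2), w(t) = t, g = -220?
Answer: -220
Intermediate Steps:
D = 0 (D = 4*0 = 0)
S(q) = 0
w(g) + S(680) = -220 + 0 = -220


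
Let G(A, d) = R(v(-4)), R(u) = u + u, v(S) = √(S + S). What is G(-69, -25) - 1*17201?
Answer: -17201 + 4*I*√2 ≈ -17201.0 + 5.6569*I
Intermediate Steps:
v(S) = √2*√S (v(S) = √(2*S) = √2*√S)
R(u) = 2*u
G(A, d) = 4*I*√2 (G(A, d) = 2*(√2*√(-4)) = 2*(√2*(2*I)) = 2*(2*I*√2) = 4*I*√2)
G(-69, -25) - 1*17201 = 4*I*√2 - 1*17201 = 4*I*√2 - 17201 = -17201 + 4*I*√2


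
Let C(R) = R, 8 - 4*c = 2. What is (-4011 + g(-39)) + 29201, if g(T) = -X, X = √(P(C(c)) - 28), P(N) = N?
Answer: 25190 - I*√106/2 ≈ 25190.0 - 5.1478*I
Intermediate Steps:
c = 3/2 (c = 2 - ¼*2 = 2 - ½ = 3/2 ≈ 1.5000)
X = I*√106/2 (X = √(3/2 - 28) = √(-53/2) = I*√106/2 ≈ 5.1478*I)
g(T) = -I*√106/2
(-4011 + g(-39)) + 29201 = (-4011 - I*√106/2) + 29201 = 25190 - I*√106/2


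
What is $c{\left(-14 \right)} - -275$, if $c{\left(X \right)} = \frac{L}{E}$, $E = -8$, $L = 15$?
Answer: $\frac{2185}{8} \approx 273.13$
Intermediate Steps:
$c{\left(X \right)} = - \frac{15}{8}$ ($c{\left(X \right)} = \frac{15}{-8} = 15 \left(- \frac{1}{8}\right) = - \frac{15}{8}$)
$c{\left(-14 \right)} - -275 = - \frac{15}{8} - -275 = - \frac{15}{8} + 275 = \frac{2185}{8}$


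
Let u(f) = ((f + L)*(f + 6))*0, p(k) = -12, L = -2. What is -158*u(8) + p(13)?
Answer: -12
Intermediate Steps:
u(f) = 0 (u(f) = ((f - 2)*(f + 6))*0 = ((-2 + f)*(6 + f))*0 = 0)
-158*u(8) + p(13) = -158*0 - 12 = 0 - 12 = -12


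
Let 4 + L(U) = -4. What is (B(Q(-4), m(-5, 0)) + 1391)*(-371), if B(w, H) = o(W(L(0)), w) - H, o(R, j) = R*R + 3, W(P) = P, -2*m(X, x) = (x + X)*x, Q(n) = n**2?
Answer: -540918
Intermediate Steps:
L(U) = -8 (L(U) = -4 - 4 = -8)
m(X, x) = -x*(X + x)/2 (m(X, x) = -(x + X)*x/2 = -(X + x)*x/2 = -x*(X + x)/2)
o(R, j) = 3 + R**2 (o(R, j) = R**2 + 3 = 3 + R**2)
B(w, H) = 67 - H (B(w, H) = (3 + (-8)**2) - H = (3 + 64) - H = 67 - H)
(B(Q(-4), m(-5, 0)) + 1391)*(-371) = ((67 - (-1)*0*(-5 + 0)/2) + 1391)*(-371) = ((67 - (-1)*0*(-5)/2) + 1391)*(-371) = ((67 - 1*0) + 1391)*(-371) = ((67 + 0) + 1391)*(-371) = (67 + 1391)*(-371) = 1458*(-371) = -540918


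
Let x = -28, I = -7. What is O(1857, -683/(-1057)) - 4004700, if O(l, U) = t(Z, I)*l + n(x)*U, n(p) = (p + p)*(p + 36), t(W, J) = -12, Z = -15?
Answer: -608118296/151 ≈ -4.0273e+6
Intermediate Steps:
n(p) = 2*p*(36 + p) (n(p) = (2*p)*(36 + p) = 2*p*(36 + p))
O(l, U) = -448*U - 12*l (O(l, U) = -12*l + (2*(-28)*(36 - 28))*U = -12*l + (2*(-28)*8)*U = -12*l - 448*U = -448*U - 12*l)
O(1857, -683/(-1057)) - 4004700 = (-(-305984)/(-1057) - 12*1857) - 4004700 = (-(-305984)*(-1)/1057 - 22284) - 4004700 = (-448*683/1057 - 22284) - 4004700 = (-43712/151 - 22284) - 4004700 = -3408596/151 - 4004700 = -608118296/151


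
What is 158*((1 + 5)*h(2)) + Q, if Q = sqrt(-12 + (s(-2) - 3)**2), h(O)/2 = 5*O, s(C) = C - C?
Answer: 18960 + I*sqrt(3) ≈ 18960.0 + 1.732*I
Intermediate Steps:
s(C) = 0
h(O) = 10*O (h(O) = 2*(5*O) = 10*O)
Q = I*sqrt(3) (Q = sqrt(-12 + (0 - 3)**2) = sqrt(-12 + (-3)**2) = sqrt(-12 + 9) = sqrt(-3) = I*sqrt(3) ≈ 1.732*I)
158*((1 + 5)*h(2)) + Q = 158*((1 + 5)*(10*2)) + I*sqrt(3) = 158*(6*20) + I*sqrt(3) = 158*120 + I*sqrt(3) = 18960 + I*sqrt(3)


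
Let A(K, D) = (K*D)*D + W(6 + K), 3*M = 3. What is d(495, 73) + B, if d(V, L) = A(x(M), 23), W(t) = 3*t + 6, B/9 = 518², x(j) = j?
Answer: 2415472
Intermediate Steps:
M = 1 (M = (⅓)*3 = 1)
B = 2414916 (B = 9*518² = 9*268324 = 2414916)
W(t) = 6 + 3*t
A(K, D) = 24 + 3*K + K*D² (A(K, D) = (K*D)*D + (6 + 3*(6 + K)) = (D*K)*D + (6 + (18 + 3*K)) = K*D² + (24 + 3*K) = 24 + 3*K + K*D²)
d(V, L) = 556 (d(V, L) = 24 + 3*1 + 1*23² = 24 + 3 + 1*529 = 24 + 3 + 529 = 556)
d(495, 73) + B = 556 + 2414916 = 2415472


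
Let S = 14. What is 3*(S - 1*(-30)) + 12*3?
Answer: 168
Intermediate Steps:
3*(S - 1*(-30)) + 12*3 = 3*(14 - 1*(-30)) + 12*3 = 3*(14 + 30) + 36 = 3*44 + 36 = 132 + 36 = 168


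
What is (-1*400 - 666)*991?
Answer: -1056406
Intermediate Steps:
(-1*400 - 666)*991 = (-400 - 666)*991 = -1066*991 = -1056406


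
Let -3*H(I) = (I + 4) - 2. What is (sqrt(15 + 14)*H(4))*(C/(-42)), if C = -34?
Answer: -34*sqrt(29)/21 ≈ -8.7188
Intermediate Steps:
H(I) = -2/3 - I/3 (H(I) = -((I + 4) - 2)/3 = -((4 + I) - 2)/3 = -(2 + I)/3 = -2/3 - I/3)
(sqrt(15 + 14)*H(4))*(C/(-42)) = (sqrt(15 + 14)*(-2/3 - 1/3*4))*(-34/(-42)) = (sqrt(29)*(-2/3 - 4/3))*(-34*(-1/42)) = (sqrt(29)*(-2))*(17/21) = -2*sqrt(29)*(17/21) = -34*sqrt(29)/21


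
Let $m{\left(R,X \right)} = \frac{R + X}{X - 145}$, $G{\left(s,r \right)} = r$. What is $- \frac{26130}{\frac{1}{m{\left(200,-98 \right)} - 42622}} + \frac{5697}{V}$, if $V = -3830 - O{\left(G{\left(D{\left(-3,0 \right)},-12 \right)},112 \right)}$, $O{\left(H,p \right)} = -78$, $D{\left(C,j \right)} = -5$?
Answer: $\frac{112824678532901}{101304} \approx 1.1137 \cdot 10^{9}$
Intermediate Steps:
$V = -3752$ ($V = -3830 - -78 = -3830 + 78 = -3752$)
$m{\left(R,X \right)} = \frac{R + X}{-145 + X}$
$- \frac{26130}{\frac{1}{m{\left(200,-98 \right)} - 42622}} + \frac{5697}{V} = - \frac{26130}{\frac{1}{\frac{200 - 98}{-145 - 98} - 42622}} + \frac{5697}{-3752} = - \frac{26130}{\frac{1}{\frac{1}{-243} \cdot 102 - 42622}} + 5697 \left(- \frac{1}{3752}\right) = - \frac{26130}{\frac{1}{\left(- \frac{1}{243}\right) 102 - 42622}} - \frac{5697}{3752} = - \frac{26130}{\frac{1}{- \frac{34}{81} - 42622}} - \frac{5697}{3752} = - \frac{26130}{\frac{1}{- \frac{3452416}{81}}} - \frac{5697}{3752} = - \frac{26130}{- \frac{81}{3452416}} - \frac{5697}{3752} = \left(-26130\right) \left(- \frac{3452416}{81}\right) - \frac{5697}{3752} = \frac{30070543360}{27} - \frac{5697}{3752} = \frac{112824678532901}{101304}$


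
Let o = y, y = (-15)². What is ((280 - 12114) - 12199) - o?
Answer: -24258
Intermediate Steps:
y = 225
o = 225
((280 - 12114) - 12199) - o = ((280 - 12114) - 12199) - 1*225 = (-11834 - 12199) - 225 = -24033 - 225 = -24258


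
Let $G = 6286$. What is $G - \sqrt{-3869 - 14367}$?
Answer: $6286 - 2 i \sqrt{4559} \approx 6286.0 - 135.04 i$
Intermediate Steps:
$G - \sqrt{-3869 - 14367} = 6286 - \sqrt{-3869 - 14367} = 6286 - \sqrt{-18236} = 6286 - 2 i \sqrt{4559}$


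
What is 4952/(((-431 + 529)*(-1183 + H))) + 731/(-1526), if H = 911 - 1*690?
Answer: -2731161/5138042 ≈ -0.53156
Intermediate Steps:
H = 221 (H = 911 - 690 = 221)
4952/(((-431 + 529)*(-1183 + H))) + 731/(-1526) = 4952/(((-431 + 529)*(-1183 + 221))) + 731/(-1526) = 4952/((98*(-962))) + 731*(-1/1526) = 4952/(-94276) - 731/1526 = 4952*(-1/94276) - 731/1526 = -1238/23569 - 731/1526 = -2731161/5138042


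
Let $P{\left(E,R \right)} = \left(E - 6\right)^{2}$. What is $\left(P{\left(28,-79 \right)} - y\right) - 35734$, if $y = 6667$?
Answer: $-41917$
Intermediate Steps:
$P{\left(E,R \right)} = \left(-6 + E\right)^{2}$
$\left(P{\left(28,-79 \right)} - y\right) - 35734 = \left(\left(-6 + 28\right)^{2} - 6667\right) - 35734 = \left(22^{2} - 6667\right) - 35734 = \left(484 - 6667\right) - 35734 = -6183 - 35734 = -41917$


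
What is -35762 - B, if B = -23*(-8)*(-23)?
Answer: -31530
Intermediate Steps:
B = -4232 (B = 184*(-23) = -4232)
-35762 - B = -35762 - 1*(-4232) = -35762 + 4232 = -31530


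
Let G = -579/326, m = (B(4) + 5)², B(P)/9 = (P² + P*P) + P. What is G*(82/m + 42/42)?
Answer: -62719017/35286566 ≈ -1.7774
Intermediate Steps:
B(P) = 9*P + 18*P² (B(P) = 9*((P² + P*P) + P) = 9*((P² + P²) + P) = 9*(2*P² + P) = 9*(P + 2*P²) = 9*P + 18*P²)
m = 108241 (m = (9*4*(1 + 2*4) + 5)² = (9*4*(1 + 8) + 5)² = (9*4*9 + 5)² = (324 + 5)² = 329² = 108241)
G = -579/326 (G = -579*1/326 = -579/326 ≈ -1.7761)
G*(82/m + 42/42) = -579*(82/108241 + 42/42)/326 = -579*(82*(1/108241) + 42*(1/42))/326 = -579*(82/108241 + 1)/326 = -579/326*108323/108241 = -62719017/35286566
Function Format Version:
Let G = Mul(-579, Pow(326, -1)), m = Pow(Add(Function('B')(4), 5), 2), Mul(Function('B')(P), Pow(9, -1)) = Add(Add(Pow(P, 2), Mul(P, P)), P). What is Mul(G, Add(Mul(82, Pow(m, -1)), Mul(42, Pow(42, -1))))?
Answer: Rational(-62719017, 35286566) ≈ -1.7774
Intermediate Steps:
Function('B')(P) = Add(Mul(9, P), Mul(18, Pow(P, 2))) (Function('B')(P) = Mul(9, Add(Add(Pow(P, 2), Mul(P, P)), P)) = Mul(9, Add(Add(Pow(P, 2), Pow(P, 2)), P)) = Mul(9, Add(Mul(2, Pow(P, 2)), P)) = Mul(9, Add(P, Mul(2, Pow(P, 2)))) = Add(Mul(9, P), Mul(18, Pow(P, 2))))
m = 108241 (m = Pow(Add(Mul(9, 4, Add(1, Mul(2, 4))), 5), 2) = Pow(Add(Mul(9, 4, Add(1, 8)), 5), 2) = Pow(Add(Mul(9, 4, 9), 5), 2) = Pow(Add(324, 5), 2) = Pow(329, 2) = 108241)
G = Rational(-579, 326) (G = Mul(-579, Rational(1, 326)) = Rational(-579, 326) ≈ -1.7761)
Mul(G, Add(Mul(82, Pow(m, -1)), Mul(42, Pow(42, -1)))) = Mul(Rational(-579, 326), Add(Mul(82, Pow(108241, -1)), Mul(42, Pow(42, -1)))) = Mul(Rational(-579, 326), Add(Mul(82, Rational(1, 108241)), Mul(42, Rational(1, 42)))) = Mul(Rational(-579, 326), Add(Rational(82, 108241), 1)) = Mul(Rational(-579, 326), Rational(108323, 108241)) = Rational(-62719017, 35286566)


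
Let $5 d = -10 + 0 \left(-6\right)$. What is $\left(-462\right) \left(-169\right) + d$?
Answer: $78076$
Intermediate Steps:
$d = -2$ ($d = \frac{-10 + 0 \left(-6\right)}{5} = \frac{-10 + 0}{5} = \frac{1}{5} \left(-10\right) = -2$)
$\left(-462\right) \left(-169\right) + d = \left(-462\right) \left(-169\right) - 2 = 78078 - 2 = 78076$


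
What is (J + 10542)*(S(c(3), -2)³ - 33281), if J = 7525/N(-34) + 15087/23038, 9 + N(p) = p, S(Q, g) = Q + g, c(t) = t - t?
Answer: -7951078748537/23038 ≈ -3.4513e+8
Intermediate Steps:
c(t) = 0
N(p) = -9 + p
J = -4016563/23038 (J = 7525/(-9 - 34) + 15087/23038 = 7525/(-43) + 15087*(1/23038) = 7525*(-1/43) + 15087/23038 = -175 + 15087/23038 = -4016563/23038 ≈ -174.35)
(J + 10542)*(S(c(3), -2)³ - 33281) = (-4016563/23038 + 10542)*((0 - 2)³ - 33281) = 238850033*((-2)³ - 33281)/23038 = 238850033*(-8 - 33281)/23038 = (238850033/23038)*(-33289) = -7951078748537/23038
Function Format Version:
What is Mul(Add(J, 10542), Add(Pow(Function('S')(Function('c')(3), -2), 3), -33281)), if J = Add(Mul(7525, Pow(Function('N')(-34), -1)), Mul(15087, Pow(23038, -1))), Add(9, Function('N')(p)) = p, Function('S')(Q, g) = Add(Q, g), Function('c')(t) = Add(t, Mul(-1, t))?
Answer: Rational(-7951078748537, 23038) ≈ -3.4513e+8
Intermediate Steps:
Function('c')(t) = 0
Function('N')(p) = Add(-9, p)
J = Rational(-4016563, 23038) (J = Add(Mul(7525, Pow(Add(-9, -34), -1)), Mul(15087, Pow(23038, -1))) = Add(Mul(7525, Pow(-43, -1)), Mul(15087, Rational(1, 23038))) = Add(Mul(7525, Rational(-1, 43)), Rational(15087, 23038)) = Add(-175, Rational(15087, 23038)) = Rational(-4016563, 23038) ≈ -174.35)
Mul(Add(J, 10542), Add(Pow(Function('S')(Function('c')(3), -2), 3), -33281)) = Mul(Add(Rational(-4016563, 23038), 10542), Add(Pow(Add(0, -2), 3), -33281)) = Mul(Rational(238850033, 23038), Add(Pow(-2, 3), -33281)) = Mul(Rational(238850033, 23038), Add(-8, -33281)) = Mul(Rational(238850033, 23038), -33289) = Rational(-7951078748537, 23038)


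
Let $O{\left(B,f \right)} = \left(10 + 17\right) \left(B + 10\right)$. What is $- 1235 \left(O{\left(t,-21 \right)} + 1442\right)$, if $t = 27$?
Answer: $-3014635$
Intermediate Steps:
$O{\left(B,f \right)} = 270 + 27 B$ ($O{\left(B,f \right)} = 27 \left(10 + B\right) = 270 + 27 B$)
$- 1235 \left(O{\left(t,-21 \right)} + 1442\right) = - 1235 \left(\left(270 + 27 \cdot 27\right) + 1442\right) = - 1235 \left(\left(270 + 729\right) + 1442\right) = - 1235 \left(999 + 1442\right) = \left(-1235\right) 2441 = -3014635$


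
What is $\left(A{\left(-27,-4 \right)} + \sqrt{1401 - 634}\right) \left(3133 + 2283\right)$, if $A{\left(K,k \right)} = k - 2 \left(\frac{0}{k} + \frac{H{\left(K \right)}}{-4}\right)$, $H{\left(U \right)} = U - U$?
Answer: $-21664 + 5416 \sqrt{767} \approx 1.2833 \cdot 10^{5}$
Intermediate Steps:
$H{\left(U \right)} = 0$
$A{\left(K,k \right)} = k$ ($A{\left(K,k \right)} = k - 2 \left(\frac{0}{k} + \frac{0}{-4}\right) = k - 2 \left(0 + 0 \left(- \frac{1}{4}\right)\right) = k - 2 \left(0 + 0\right) = k - 0 = k + 0 = k$)
$\left(A{\left(-27,-4 \right)} + \sqrt{1401 - 634}\right) \left(3133 + 2283\right) = \left(-4 + \sqrt{1401 - 634}\right) \left(3133 + 2283\right) = \left(-4 + \sqrt{767}\right) 5416 = -21664 + 5416 \sqrt{767}$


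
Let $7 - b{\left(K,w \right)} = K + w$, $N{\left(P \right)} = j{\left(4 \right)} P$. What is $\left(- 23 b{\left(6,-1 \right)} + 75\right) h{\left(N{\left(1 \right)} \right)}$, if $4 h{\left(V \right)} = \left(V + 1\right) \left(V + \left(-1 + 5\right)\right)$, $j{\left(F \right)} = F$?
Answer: $290$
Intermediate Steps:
$N{\left(P \right)} = 4 P$
$b{\left(K,w \right)} = 7 - K - w$ ($b{\left(K,w \right)} = 7 - \left(K + w\right) = 7 - K - w$)
$h{\left(V \right)} = \frac{\left(1 + V\right) \left(4 + V\right)}{4}$ ($h{\left(V \right)} = \frac{\left(V + 1\right) \left(V + \left(-1 + 5\right)\right)}{4} = \frac{\left(1 + V\right) \left(V + 4\right)}{4} = \frac{\left(1 + V\right) \left(4 + V\right)}{4}$)
$\left(- 23 b{\left(6,-1 \right)} + 75\right) h{\left(N{\left(1 \right)} \right)} = \left(- 23 \left(7 - 6 - -1\right) + 75\right) \left(1 + \frac{\left(4 \cdot 1\right)^{2}}{4} + \frac{5 \cdot 4 \cdot 1}{4}\right) = \left(- 23 \left(7 - 6 + 1\right) + 75\right) \left(1 + \frac{4^{2}}{4} + \frac{5}{4} \cdot 4\right) = \left(\left(-23\right) 2 + 75\right) \left(1 + \frac{1}{4} \cdot 16 + 5\right) = \left(-46 + 75\right) \left(1 + 4 + 5\right) = 29 \cdot 10 = 290$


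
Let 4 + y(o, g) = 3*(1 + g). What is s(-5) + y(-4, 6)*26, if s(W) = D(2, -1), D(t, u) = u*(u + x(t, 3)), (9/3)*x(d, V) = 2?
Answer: 1327/3 ≈ 442.33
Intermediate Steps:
x(d, V) = ⅔ (x(d, V) = (⅓)*2 = ⅔)
y(o, g) = -1 + 3*g (y(o, g) = -4 + 3*(1 + g) = -4 + (3 + 3*g) = -1 + 3*g)
D(t, u) = u*(⅔ + u) (D(t, u) = u*(u + ⅔) = u*(⅔ + u))
s(W) = ⅓ (s(W) = (⅓)*(-1)*(2 + 3*(-1)) = (⅓)*(-1)*(2 - 3) = (⅓)*(-1)*(-1) = ⅓)
s(-5) + y(-4, 6)*26 = ⅓ + (-1 + 3*6)*26 = ⅓ + (-1 + 18)*26 = ⅓ + 17*26 = ⅓ + 442 = 1327/3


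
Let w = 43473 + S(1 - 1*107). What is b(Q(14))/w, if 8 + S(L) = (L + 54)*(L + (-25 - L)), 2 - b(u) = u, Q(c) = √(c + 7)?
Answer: 2/44765 - √21/44765 ≈ -5.7692e-5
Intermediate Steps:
Q(c) = √(7 + c)
b(u) = 2 - u
S(L) = -1358 - 25*L (S(L) = -8 + (L + 54)*(L + (-25 - L)) = -8 + (54 + L)*(-25) = -8 + (-1350 - 25*L) = -1358 - 25*L)
w = 44765 (w = 43473 + (-1358 - 25*(1 - 1*107)) = 43473 + (-1358 - 25*(1 - 107)) = 43473 + (-1358 - 25*(-106)) = 43473 + (-1358 + 2650) = 43473 + 1292 = 44765)
b(Q(14))/w = (2 - √(7 + 14))/44765 = (2 - √21)*(1/44765) = 2/44765 - √21/44765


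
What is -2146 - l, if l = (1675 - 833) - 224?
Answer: -2764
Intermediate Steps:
l = 618 (l = 842 - 224 = 618)
-2146 - l = -2146 - 1*618 = -2146 - 618 = -2764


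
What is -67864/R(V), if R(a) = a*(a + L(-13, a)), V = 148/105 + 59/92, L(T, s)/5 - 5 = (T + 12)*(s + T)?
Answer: -1583192469600/3913445129 ≈ -404.55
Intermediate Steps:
L(T, s) = 25 + 5*(12 + T)*(T + s) (L(T, s) = 25 + 5*((T + 12)*(s + T)) = 25 + 5*((12 + T)*(T + s)) = 25 + 5*(12 + T)*(T + s))
V = 19811/9660 (V = 148*(1/105) + 59*(1/92) = 148/105 + 59/92 = 19811/9660 ≈ 2.0508)
R(a) = a*(90 - 4*a) (R(a) = a*(a + (25 + 5*(-13)² + 60*(-13) + 60*a + 5*(-13)*a)) = a*(a + (25 + 5*169 - 780 + 60*a - 65*a)) = a*(a + (25 + 845 - 780 + 60*a - 65*a)) = a*(a + (90 - 5*a)) = a*(90 - 4*a))
-67864/R(V) = -67864*4830/(19811*(45 - 2*19811/9660)) = -67864*4830/(19811*(45 - 19811/4830)) = -67864/(2*(19811/9660)*(197539/4830)) = -67864/3913445129/23328900 = -67864*23328900/3913445129 = -1583192469600/3913445129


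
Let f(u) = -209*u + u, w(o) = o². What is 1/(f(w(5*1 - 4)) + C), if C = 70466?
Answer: 1/70258 ≈ 1.4233e-5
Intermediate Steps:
f(u) = -208*u
1/(f(w(5*1 - 4)) + C) = 1/(-208*(5*1 - 4)² + 70466) = 1/(-208*(5 - 4)² + 70466) = 1/(-208*1² + 70466) = 1/(-208*1 + 70466) = 1/(-208 + 70466) = 1/70258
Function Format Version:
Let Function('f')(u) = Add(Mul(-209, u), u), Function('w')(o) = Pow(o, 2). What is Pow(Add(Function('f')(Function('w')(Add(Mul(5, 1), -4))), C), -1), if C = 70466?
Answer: Rational(1, 70258) ≈ 1.4233e-5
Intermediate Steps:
Function('f')(u) = Mul(-208, u)
Pow(Add(Function('f')(Function('w')(Add(Mul(5, 1), -4))), C), -1) = Pow(Add(Mul(-208, Pow(Add(Mul(5, 1), -4), 2)), 70466), -1) = Pow(Add(Mul(-208, Pow(Add(5, -4), 2)), 70466), -1) = Pow(Add(Mul(-208, Pow(1, 2)), 70466), -1) = Pow(Add(Mul(-208, 1), 70466), -1) = Pow(Add(-208, 70466), -1) = Pow(70258, -1) = Rational(1, 70258)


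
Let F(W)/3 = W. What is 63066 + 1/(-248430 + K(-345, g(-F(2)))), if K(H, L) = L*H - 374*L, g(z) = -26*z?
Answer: 22741221203/360594 ≈ 63066.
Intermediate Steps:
F(W) = 3*W
K(H, L) = -374*L + H*L (K(H, L) = H*L - 374*L = -374*L + H*L)
63066 + 1/(-248430 + K(-345, g(-F(2)))) = 63066 + 1/(-248430 + (-(-26)*3*2)*(-374 - 345)) = 63066 + 1/(-248430 - (-26)*6*(-719)) = 63066 + 1/(-248430 - 26*(-6)*(-719)) = 63066 + 1/(-248430 + 156*(-719)) = 63066 + 1/(-248430 - 112164) = 63066 + 1/(-360594) = 63066 - 1/360594 = 22741221203/360594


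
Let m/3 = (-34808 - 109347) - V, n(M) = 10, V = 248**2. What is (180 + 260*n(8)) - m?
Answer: 619757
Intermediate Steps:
V = 61504
m = -616977 (m = 3*((-34808 - 109347) - 1*61504) = 3*(-144155 - 61504) = 3*(-205659) = -616977)
(180 + 260*n(8)) - m = (180 + 260*10) - 1*(-616977) = (180 + 2600) + 616977 = 2780 + 616977 = 619757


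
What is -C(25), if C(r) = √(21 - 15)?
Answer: -√6 ≈ -2.4495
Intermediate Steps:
C(r) = √6
-C(25) = -√6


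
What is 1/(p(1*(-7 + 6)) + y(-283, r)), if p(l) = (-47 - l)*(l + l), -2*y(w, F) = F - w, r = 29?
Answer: -1/64 ≈ -0.015625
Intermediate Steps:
y(w, F) = w/2 - F/2 (y(w, F) = -(F - w)/2 = w/2 - F/2)
p(l) = 2*l*(-47 - l) (p(l) = (-47 - l)*(2*l) = 2*l*(-47 - l))
1/(p(1*(-7 + 6)) + y(-283, r)) = 1/(-2*1*(-7 + 6)*(47 + 1*(-7 + 6)) + ((½)*(-283) - ½*29)) = 1/(-2*1*(-1)*(47 + 1*(-1)) + (-283/2 - 29/2)) = 1/(-2*(-1)*(47 - 1) - 156) = 1/(-2*(-1)*46 - 156) = 1/(92 - 156) = 1/(-64) = -1/64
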